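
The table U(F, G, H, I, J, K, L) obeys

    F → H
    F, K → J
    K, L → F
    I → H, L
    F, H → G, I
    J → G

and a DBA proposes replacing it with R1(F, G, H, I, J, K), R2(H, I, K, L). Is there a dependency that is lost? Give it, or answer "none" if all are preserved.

F → H lies within R1.
F, K → J lies within R1.
K, L → F: restricted closure across fragments reaches F.
I → H, L lies within R2.
F, H → G, I lies within R1.
J → G lies within R1.
Every dependency is enforceable on the fragments, so the decomposition is dependency-preserving.

none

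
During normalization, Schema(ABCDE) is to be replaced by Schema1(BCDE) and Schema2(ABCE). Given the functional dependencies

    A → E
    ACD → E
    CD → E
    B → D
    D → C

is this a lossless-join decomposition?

Common attributes: Schema1 ∩ Schema2 = {BCE}.
Closure of {BCE}: B → D applies, adding D. So (BCE)⁺ = {BCDE}.
This closure contains every attribute of Schema1, so Schema1 ∩ Schema2 → Schema1. The join is lossless.

Yes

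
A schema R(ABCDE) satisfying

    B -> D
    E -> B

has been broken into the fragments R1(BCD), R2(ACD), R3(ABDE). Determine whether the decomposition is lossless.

Chase test. Columns are ABCDE; row i has aⱼ where attribute j ∈ Ri, else bᵢⱼ.
Initial tableau (one row per fragment):
  row 1: b11 a2 a3 a4 b15
  row 2: a1 b22 a3 a4 b25
  row 3: a1 a2 b33 a4 a5
No row becomes fully distinguished — the join is lossy.

No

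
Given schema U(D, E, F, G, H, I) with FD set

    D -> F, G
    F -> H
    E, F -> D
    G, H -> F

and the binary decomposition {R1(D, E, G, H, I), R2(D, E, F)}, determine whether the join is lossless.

Common attributes: R1 ∩ R2 = {D, E}.
Closure of {D, E}: D → F, G applies, adding F, G; F → H applies, adding H. So (D, E)⁺ = {D, E, F, G, H}.
This closure contains every attribute of R2, so R1 ∩ R2 → R2. The join is lossless.

Yes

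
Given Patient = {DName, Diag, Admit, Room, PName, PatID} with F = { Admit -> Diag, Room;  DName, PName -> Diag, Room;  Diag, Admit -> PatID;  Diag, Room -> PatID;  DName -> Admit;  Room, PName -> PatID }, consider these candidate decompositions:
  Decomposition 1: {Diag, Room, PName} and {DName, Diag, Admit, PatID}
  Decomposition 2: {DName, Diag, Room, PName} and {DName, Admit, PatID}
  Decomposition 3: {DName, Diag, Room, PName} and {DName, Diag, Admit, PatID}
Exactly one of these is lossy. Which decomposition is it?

Decomposition 1: common = {Diag}, closure = {Diag} → lossy.
Decomposition 2: common = {DName}, closure = {DName, Diag, Admit, Room, PatID} → lossless.
Decomposition 3: common = {DName, Diag}, closure = {DName, Diag, Admit, Room, PatID} → lossless.

Decomposition 1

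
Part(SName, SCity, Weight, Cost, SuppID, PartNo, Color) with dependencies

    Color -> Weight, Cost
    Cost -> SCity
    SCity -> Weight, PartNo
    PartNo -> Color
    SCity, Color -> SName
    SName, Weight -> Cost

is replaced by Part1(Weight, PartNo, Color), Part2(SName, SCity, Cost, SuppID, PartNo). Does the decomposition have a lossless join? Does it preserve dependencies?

lossless but not dependency-preserving

Lossless test: (PartNo)⁺ = {SName, SCity, Weight, Cost, PartNo, Color}, which contains all of one fragment — lossless.
Dependency preservation: the restricted closure of {SName, Weight} across the fragments never reaches {Cost}, so SName, Weight → Cost cannot be enforced without a join — not preserved.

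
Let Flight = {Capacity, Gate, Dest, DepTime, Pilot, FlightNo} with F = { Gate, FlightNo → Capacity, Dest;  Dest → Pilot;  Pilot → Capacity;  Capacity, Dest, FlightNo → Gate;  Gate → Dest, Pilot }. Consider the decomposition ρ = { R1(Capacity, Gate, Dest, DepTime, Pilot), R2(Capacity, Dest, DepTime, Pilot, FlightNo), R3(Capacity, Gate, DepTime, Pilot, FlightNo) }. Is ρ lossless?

Chase test. Columns are Capacity, Gate, Dest, DepTime, Pilot, FlightNo; row i has aⱼ where attribute j ∈ Ri, else bᵢⱼ.
Initial tableau (one row per fragment):
  row 1: a1 a2 a3 a4 a5 b16
  row 2: a1 b22 a3 a4 a5 a6
  row 3: a1 a2 b33 a4 a5 a6
Rows 1 and 3 agree on Gate; apply Gate→Dest, Pilot and equate their Dest, Pilot entries.
Rows 2 and 3 agree on Capacity, Dest, FlightNo; apply Capacity, Dest, FlightNo→Gate and equate their Gate entries.
Row 2 is now all distinguished symbols — the join is lossless.

Yes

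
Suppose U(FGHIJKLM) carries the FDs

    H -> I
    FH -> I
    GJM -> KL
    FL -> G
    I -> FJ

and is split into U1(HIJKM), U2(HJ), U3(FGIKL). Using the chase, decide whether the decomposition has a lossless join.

Chase test. Columns are FGHIJKLM; row i has aⱼ where attribute j ∈ Ui, else bᵢⱼ.
Initial tableau (one row per fragment):
  row 1: b11 b12 a3 a4 a5 a6 b17 a8
  row 2: b21 b22 a3 b24 a5 b26 b27 b28
  row 3: a1 a2 b33 a4 b35 a6 a7 b38
Rows 1 and 2 agree on H; apply H→I and equate their I entries.
Rows 1 and 2 agree on I; apply I→FJ and equate their FJ entries.
Rows 1 and 3 agree on I; apply I→FJ and equate their FJ entries.
No row becomes fully distinguished — the join is lossy.

No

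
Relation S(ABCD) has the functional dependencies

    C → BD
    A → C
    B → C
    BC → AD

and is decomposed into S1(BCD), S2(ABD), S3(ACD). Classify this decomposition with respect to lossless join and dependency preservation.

Lossless test (chase): Rows 1 and 3 agree on C; apply C→BD and equate their BD entries. Rows 2 and 3 agree on A; apply A→C and equate their C entries. Rows 1 and 2 agree on BC; apply BC→AD and equate their AD entries. Row 1 is now all distinguished symbols — the join is lossless.
Dependency preservation: BC → AD is not contained in any single fragment, but the restricted closure of its left-hand side across the fragments still reaches the right-hand side; the remaining FDs each lie inside some fragment. All dependencies are preserved.

lossless and dependency-preserving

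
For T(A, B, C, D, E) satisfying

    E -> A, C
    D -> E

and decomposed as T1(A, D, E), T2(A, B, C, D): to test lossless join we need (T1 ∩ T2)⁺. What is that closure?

A, C, D, E

T1 ∩ T2 = {A, D}.
D → E applies, adding E
E → A, C applies, adding C
Closure: {A, C, D, E}.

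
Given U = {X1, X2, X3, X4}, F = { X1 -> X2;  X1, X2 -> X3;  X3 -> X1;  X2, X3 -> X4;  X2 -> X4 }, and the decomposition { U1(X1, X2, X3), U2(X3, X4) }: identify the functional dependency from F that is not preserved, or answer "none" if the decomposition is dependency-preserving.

X2 -> X4

Check X2 → X4: no single fragment contains all of {X2, X4}, and the restricted closure of {X2} across the fragments never reaches {X4}.
X1 → X2 is preserved.
X1, X2 → X3 is preserved.
X3 → X1 is preserved.
X2, X3 → X4 is preserved.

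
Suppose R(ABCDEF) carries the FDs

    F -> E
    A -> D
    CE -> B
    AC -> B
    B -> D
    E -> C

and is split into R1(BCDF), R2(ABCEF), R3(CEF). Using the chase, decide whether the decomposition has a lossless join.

Yes

Chase test. Columns are ABCDEF; row i has aⱼ where attribute j ∈ Ri, else bᵢⱼ.
Initial tableau (one row per fragment):
  row 1: b11 a2 a3 a4 b15 a6
  row 2: a1 a2 a3 b24 a5 a6
  row 3: b31 b32 a3 b34 a5 a6
Rows 1 and 2 agree on F; apply F→E and equate their E entries.
Rows 1 and 3 agree on CE; apply CE→B and equate their B entries.
Rows 1 and 2 agree on B; apply B→D and equate their D entries.
Rows 1 and 3 agree on B; apply B→D and equate their D entries.
Row 2 is now all distinguished symbols — the join is lossless.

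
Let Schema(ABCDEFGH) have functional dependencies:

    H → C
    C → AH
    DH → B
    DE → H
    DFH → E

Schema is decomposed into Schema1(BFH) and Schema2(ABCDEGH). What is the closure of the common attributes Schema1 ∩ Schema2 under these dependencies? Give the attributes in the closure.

ABCH

Schema1 ∩ Schema2 = {BH}.
H → C applies, adding C
C → AH applies, adding A
Closure: {ABCH}.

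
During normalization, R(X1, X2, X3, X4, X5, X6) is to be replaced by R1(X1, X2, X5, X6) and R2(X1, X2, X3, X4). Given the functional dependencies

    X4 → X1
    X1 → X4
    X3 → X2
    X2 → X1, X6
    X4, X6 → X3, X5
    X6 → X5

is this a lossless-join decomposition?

Yes

Common attributes: R1 ∩ R2 = {X1, X2}.
Closure of {X1, X2}: X1 → X4 applies, adding X4; X2 → X1, X6 applies, adding X6; X4, X6 → X3, X5 applies, adding X3, X5. So (X1, X2)⁺ = {X1, X2, X3, X4, X5, X6}.
This closure contains every attribute of R1, so R1 ∩ R2 → R1. The join is lossless.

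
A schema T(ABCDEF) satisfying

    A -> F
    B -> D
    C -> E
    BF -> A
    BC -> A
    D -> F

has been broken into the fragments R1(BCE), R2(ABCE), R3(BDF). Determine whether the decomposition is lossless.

Chase test. Columns are ABCDEF; row i has aⱼ where attribute j ∈ Ri, else bᵢⱼ.
Initial tableau (one row per fragment):
  row 1: b11 a2 a3 b14 a5 b16
  row 2: a1 a2 a3 b24 a5 b26
  row 3: b31 a2 b33 a4 b35 a6
Rows 1 and 2 agree on B; apply B→D and equate their D entries.
Rows 1 and 3 agree on B; apply B→D and equate their D entries.
Rows 1 and 2 agree on BC; apply BC→A and equate their A entries.
Rows 1 and 2 agree on D; apply D→F and equate their F entries.
Rows 1 and 3 agree on D; apply D→F and equate their F entries.
Rows 1 and 3 agree on BF; apply BF→A and equate their A entries.
Row 1 is now all distinguished symbols — the join is lossless.

Yes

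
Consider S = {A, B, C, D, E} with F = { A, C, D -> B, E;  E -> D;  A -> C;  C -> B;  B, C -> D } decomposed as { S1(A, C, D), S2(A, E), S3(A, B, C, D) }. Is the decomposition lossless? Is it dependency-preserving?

lossless but not dependency-preserving

Lossless test (chase): Rows 1 and 3 agree on A, C, D; apply A, C, D→B, E and equate their B, E entries. Rows 1 and 2 agree on A; apply A→C and equate their C entries. Rows 1 and 2 agree on C; apply C→B and equate their B entries. Rows 1 and 2 agree on B, C; apply B, C→D and equate their D entries. Rows 1 and 2 agree on A, C, D; apply A, C, D→B, E and equate their B, E entries. Row 1 is now all distinguished symbols — the join is lossless.
Dependency preservation: the restricted closure of {E} across the fragments never reaches {D}, so E → D cannot be enforced without a join — not preserved.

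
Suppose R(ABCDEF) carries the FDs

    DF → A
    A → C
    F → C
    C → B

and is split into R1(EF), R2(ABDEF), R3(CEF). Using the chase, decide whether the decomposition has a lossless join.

Chase test. Columns are ABCDEF; row i has aⱼ where attribute j ∈ Ri, else bᵢⱼ.
Initial tableau (one row per fragment):
  row 1: b11 b12 b13 b14 a5 a6
  row 2: a1 a2 b23 a4 a5 a6
  row 3: b31 b32 a3 b34 a5 a6
Rows 1 and 2 agree on F; apply F→C and equate their C entries.
Rows 1 and 3 agree on F; apply F→C and equate their C entries.
Rows 1 and 2 agree on C; apply C→B and equate their B entries.
Rows 1 and 3 agree on C; apply C→B and equate their B entries.
Row 2 is now all distinguished symbols — the join is lossless.

Yes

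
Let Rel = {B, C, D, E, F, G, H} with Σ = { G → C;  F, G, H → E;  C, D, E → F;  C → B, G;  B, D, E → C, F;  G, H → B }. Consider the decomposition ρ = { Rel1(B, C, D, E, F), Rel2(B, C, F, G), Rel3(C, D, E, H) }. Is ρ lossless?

Chase test. Columns are B, C, D, E, F, G, H; row i has aⱼ where attribute j ∈ Reli, else bᵢⱼ.
Initial tableau (one row per fragment):
  row 1: a1 a2 a3 a4 a5 b16 b17
  row 2: a1 a2 b23 b24 a5 a6 b27
  row 3: b31 a2 a3 a4 b35 b36 a7
Rows 1 and 3 agree on C, D, E; apply C, D, E→F and equate their F entries.
Rows 1 and 2 agree on C; apply C→B, G and equate their B, G entries.
Rows 1 and 3 agree on C; apply C→B, G and equate their B, G entries.
Row 3 is now all distinguished symbols — the join is lossless.

Yes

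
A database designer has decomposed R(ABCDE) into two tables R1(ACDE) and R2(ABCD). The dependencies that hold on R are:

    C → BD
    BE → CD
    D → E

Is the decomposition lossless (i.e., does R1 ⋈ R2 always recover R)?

Common attributes: R1 ∩ R2 = {ACD}.
Closure of {ACD}: C → BD applies, adding B; D → E applies, adding E. So (ACD)⁺ = {ABCDE}.
This closure contains every attribute of R1, so R1 ∩ R2 → R1. The join is lossless.

Yes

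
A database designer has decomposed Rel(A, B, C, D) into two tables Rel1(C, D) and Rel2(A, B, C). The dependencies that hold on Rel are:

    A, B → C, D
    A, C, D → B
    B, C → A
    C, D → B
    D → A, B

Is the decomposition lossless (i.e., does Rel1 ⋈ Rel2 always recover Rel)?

No

Common attributes: Rel1 ∩ Rel2 = {C}.
No dependency enlarges {C}, so (C)⁺ = {C}.
The closure contains neither all of Rel1 = {C, D} nor all of Rel2 = {A, B, C}, so the common attributes are not a superkey of either fragment. The join is lossy.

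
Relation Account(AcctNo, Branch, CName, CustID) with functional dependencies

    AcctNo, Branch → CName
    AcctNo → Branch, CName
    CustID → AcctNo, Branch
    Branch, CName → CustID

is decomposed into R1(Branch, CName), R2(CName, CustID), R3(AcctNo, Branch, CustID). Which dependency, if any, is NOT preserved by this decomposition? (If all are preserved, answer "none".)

Check Branch, CName → CustID: no single fragment contains all of {Branch, CName, CustID}, and the restricted closure of {Branch, CName} across the fragments never reaches {CustID}.
AcctNo, Branch → CName is preserved.
AcctNo → Branch, CName is preserved.
CustID → AcctNo, Branch is preserved.

Branch, CName → CustID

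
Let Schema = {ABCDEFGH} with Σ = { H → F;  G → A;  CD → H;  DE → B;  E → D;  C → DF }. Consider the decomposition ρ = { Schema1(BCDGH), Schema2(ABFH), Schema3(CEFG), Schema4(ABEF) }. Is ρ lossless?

No

Chase test. Columns are ABCDEFGH; row i has aⱼ where attribute j ∈ Schemai, else bᵢⱼ.
Initial tableau (one row per fragment):
  row 1: b11 a2 a3 a4 b15 b16 a7 a8
  row 2: a1 a2 b23 b24 b25 a6 b27 a8
  row 3: b31 b32 a3 b34 a5 a6 a7 b38
  row 4: a1 a2 b43 b44 a5 a6 b47 b48
Rows 1 and 2 agree on H; apply H→F and equate their F entries.
Rows 1 and 3 agree on G; apply G→A and equate their A entries.
Rows 3 and 4 agree on E; apply E→D and equate their D entries.
Rows 1 and 3 agree on C; apply C→DF and equate their DF entries.
Rows 1 and 3 agree on CD; apply CD→H and equate their H entries.
Rows 3 and 4 agree on DE; apply DE→B and equate their B entries.
No row becomes fully distinguished — the join is lossy.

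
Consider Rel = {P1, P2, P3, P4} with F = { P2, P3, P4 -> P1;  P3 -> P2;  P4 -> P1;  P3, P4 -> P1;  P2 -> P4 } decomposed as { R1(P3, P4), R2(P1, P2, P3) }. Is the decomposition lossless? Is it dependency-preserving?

lossless but not dependency-preserving

Lossless test: (P3)⁺ = {P1, P2, P3, P4}, which contains all of one fragment — lossless.
Dependency preservation: the restricted closure of {P4} across the fragments never reaches {P1}, so P4 → P1 cannot be enforced without a join — not preserved.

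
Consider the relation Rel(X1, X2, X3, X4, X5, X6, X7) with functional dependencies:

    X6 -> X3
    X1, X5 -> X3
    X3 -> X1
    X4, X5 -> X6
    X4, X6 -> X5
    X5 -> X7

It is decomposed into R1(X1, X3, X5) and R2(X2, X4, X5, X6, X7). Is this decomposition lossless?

Common attributes: R1 ∩ R2 = {X5}.
Closure of {X5}: X5 → X7 applies, adding X7. So (X5)⁺ = {X5, X7}.
The closure contains neither all of R1 = {X1, X3, X5} nor all of R2 = {X2, X4, X5, X6, X7}, so the common attributes are not a superkey of either fragment. The join is lossy.

No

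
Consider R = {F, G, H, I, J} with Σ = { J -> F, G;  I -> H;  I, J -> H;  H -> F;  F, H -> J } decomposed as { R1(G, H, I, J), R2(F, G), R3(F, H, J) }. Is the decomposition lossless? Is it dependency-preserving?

lossless and dependency-preserving

Lossless test (chase): Rows 1 and 3 agree on J; apply J→F, G and equate their F, G entries. Row 1 is now all distinguished symbols — the join is lossless.
Dependency preservation: J → F, G is not contained in any single fragment, but the restricted closure of its left-hand side across the fragments still reaches the right-hand side; the remaining FDs each lie inside some fragment. All dependencies are preserved.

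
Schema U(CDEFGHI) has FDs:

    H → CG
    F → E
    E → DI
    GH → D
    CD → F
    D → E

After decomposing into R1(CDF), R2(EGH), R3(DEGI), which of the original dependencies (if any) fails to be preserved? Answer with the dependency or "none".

H → CG

Check H → CG: no single fragment contains all of {CGH}, and the restricted closure of {H} across the fragments never reaches {CG}.
F → E is preserved.
E → DI is preserved.
GH → D is preserved.
CD → F is preserved.
D → E is preserved.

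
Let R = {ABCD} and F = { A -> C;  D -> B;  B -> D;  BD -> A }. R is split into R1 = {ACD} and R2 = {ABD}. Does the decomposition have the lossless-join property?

Common attributes: R1 ∩ R2 = {AD}.
Closure of {AD}: A → C applies, adding C; D → B applies, adding B. So (AD)⁺ = {ABCD}.
This closure contains every attribute of R1, so R1 ∩ R2 → R1. The join is lossless.

Yes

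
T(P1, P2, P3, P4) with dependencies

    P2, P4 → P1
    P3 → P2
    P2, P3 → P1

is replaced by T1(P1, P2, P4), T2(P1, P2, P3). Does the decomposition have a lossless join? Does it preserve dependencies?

lossy but dependency-preserving

Lossless test: (P1, P2)⁺ = {P1, P2}, which is a superkey of neither fragment — lossy.
Dependency preservation: every FD's attributes lie within a single fragment, so each can be enforced locally — preserved.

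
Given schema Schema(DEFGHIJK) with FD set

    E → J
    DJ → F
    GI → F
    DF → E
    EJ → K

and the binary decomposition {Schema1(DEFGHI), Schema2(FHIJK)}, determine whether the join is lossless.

No

Common attributes: Schema1 ∩ Schema2 = {FHI}.
No dependency enlarges {FHI}, so (FHI)⁺ = {FHI}.
The closure contains neither all of Schema1 = {DEFGHI} nor all of Schema2 = {FHIJK}, so the common attributes are not a superkey of either fragment. The join is lossy.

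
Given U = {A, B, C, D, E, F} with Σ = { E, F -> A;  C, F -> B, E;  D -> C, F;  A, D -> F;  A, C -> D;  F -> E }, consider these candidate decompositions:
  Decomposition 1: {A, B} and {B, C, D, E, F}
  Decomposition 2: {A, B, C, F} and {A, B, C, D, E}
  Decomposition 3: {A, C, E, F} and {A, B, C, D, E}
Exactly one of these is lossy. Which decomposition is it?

Decomposition 1: common = {B}, closure = {B} → lossy.
Decomposition 2: common = {A, B, C}, closure = {A, B, C, D, E, F} → lossless.
Decomposition 3: common = {A, C, E}, closure = {A, B, C, D, E, F} → lossless.

Decomposition 1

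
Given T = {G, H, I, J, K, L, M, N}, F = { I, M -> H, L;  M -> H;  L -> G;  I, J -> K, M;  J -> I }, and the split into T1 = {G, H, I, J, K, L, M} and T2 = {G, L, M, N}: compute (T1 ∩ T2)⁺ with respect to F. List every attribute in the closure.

G, H, L, M

T1 ∩ T2 = {G, L, M}.
M → H applies, adding H
Closure: {G, H, L, M}.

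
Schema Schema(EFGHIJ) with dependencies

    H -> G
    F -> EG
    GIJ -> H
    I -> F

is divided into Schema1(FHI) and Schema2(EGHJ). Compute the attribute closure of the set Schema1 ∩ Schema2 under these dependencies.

GH

Schema1 ∩ Schema2 = {H}.
H → G applies, adding G
Closure: {GH}.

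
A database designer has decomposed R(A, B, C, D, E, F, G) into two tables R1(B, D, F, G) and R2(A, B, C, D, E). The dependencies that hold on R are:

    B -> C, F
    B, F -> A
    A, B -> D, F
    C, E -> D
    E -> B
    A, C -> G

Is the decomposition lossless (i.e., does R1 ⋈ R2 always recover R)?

Common attributes: R1 ∩ R2 = {B, D}.
Closure of {B, D}: B → C, F applies, adding C, F; B, F → A applies, adding A; A, C → G applies, adding G. So (B, D)⁺ = {A, B, C, D, F, G}.
This closure contains every attribute of R1, so R1 ∩ R2 → R1. The join is lossless.

Yes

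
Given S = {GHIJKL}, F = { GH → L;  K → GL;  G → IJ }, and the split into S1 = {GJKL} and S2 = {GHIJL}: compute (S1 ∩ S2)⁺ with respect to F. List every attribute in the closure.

S1 ∩ S2 = {GJL}.
G → IJ applies, adding I
Closure: {GIJL}.

GIJL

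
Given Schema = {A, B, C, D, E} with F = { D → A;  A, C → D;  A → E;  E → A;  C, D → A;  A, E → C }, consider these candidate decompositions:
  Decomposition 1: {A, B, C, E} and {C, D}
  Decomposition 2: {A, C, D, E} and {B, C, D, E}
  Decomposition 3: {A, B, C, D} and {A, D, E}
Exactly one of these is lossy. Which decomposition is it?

Decomposition 1

Decomposition 1: common = {C}, closure = {C} → lossy.
Decomposition 2: common = {C, D, E}, closure = {A, C, D, E} → lossless.
Decomposition 3: common = {A, D}, closure = {A, C, D, E} → lossless.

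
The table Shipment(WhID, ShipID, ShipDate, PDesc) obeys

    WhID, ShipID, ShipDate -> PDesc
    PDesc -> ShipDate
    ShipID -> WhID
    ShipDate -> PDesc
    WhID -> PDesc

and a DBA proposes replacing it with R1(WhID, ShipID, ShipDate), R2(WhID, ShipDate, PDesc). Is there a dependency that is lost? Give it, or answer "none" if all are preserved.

none

WhID, ShipID, ShipDate → PDesc: restricted closure across fragments reaches PDesc.
PDesc → ShipDate lies within R2.
ShipID → WhID lies within R1.
ShipDate → PDesc lies within R2.
WhID → PDesc lies within R2.
Every dependency is enforceable on the fragments, so the decomposition is dependency-preserving.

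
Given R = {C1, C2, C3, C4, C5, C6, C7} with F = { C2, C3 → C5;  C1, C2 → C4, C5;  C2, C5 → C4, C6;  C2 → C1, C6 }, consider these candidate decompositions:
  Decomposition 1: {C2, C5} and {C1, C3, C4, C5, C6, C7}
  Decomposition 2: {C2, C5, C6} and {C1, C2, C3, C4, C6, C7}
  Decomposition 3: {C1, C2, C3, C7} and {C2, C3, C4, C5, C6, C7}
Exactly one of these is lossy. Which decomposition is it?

Decomposition 1: common = {C5}, closure = {C5} → lossy.
Decomposition 2: common = {C2, C6}, closure = {C1, C2, C4, C5, C6} → lossless.
Decomposition 3: common = {C2, C3, C7}, closure = {C1, C2, C3, C4, C5, C6, C7} → lossless.

Decomposition 1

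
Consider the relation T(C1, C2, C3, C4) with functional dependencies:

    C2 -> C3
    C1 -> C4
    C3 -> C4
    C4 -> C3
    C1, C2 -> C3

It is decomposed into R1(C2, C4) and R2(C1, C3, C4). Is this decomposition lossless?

Common attributes: R1 ∩ R2 = {C4}.
Closure of {C4}: C4 → C3 applies, adding C3. So (C4)⁺ = {C3, C4}.
The closure contains neither all of R1 = {C2, C4} nor all of R2 = {C1, C3, C4}, so the common attributes are not a superkey of either fragment. The join is lossy.

No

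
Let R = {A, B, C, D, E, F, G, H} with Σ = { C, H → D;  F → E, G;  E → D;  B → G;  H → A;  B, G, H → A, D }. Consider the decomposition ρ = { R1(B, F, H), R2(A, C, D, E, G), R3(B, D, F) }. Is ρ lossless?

Chase test. Columns are A, B, C, D, E, F, G, H; row i has aⱼ where attribute j ∈ Ri, else bᵢⱼ.
Initial tableau (one row per fragment):
  row 1: b11 a2 b13 b14 b15 a6 b17 a8
  row 2: a1 b22 a3 a4 a5 b26 a7 b28
  row 3: b31 a2 b33 a4 b35 a6 b37 b38
Rows 1 and 3 agree on F; apply F→E, G and equate their E, G entries.
Rows 1 and 3 agree on E; apply E→D and equate their D entries.
No row becomes fully distinguished — the join is lossy.

No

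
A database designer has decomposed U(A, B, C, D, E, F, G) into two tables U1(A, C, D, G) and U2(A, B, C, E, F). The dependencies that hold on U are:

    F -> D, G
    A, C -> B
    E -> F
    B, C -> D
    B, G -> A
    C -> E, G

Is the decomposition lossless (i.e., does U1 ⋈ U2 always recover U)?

Common attributes: U1 ∩ U2 = {A, C}.
Closure of {A, C}: A, C → B applies, adding B; B, C → D applies, adding D; C → E, G applies, adding E, G; E → F applies, adding F. So (A, C)⁺ = {A, B, C, D, E, F, G}.
This closure contains every attribute of U1, so U1 ∩ U2 → U1. The join is lossless.

Yes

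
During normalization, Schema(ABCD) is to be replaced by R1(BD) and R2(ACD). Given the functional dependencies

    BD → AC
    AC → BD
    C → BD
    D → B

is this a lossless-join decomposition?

Common attributes: R1 ∩ R2 = {D}.
Closure of {D}: D → B applies, adding B; BD → AC applies, adding AC. So (D)⁺ = {ABCD}.
This closure contains every attribute of R1, so R1 ∩ R2 → R1. The join is lossless.

Yes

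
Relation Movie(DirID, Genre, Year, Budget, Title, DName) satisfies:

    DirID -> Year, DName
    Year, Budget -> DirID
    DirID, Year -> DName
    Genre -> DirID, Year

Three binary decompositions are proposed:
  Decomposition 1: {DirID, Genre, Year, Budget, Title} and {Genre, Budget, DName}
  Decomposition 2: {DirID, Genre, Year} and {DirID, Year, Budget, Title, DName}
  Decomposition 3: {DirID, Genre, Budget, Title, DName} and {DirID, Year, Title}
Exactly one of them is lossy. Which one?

Decomposition 2

Decomposition 1: common = {Genre, Budget}, closure = {DirID, Genre, Year, Budget, DName} → lossless.
Decomposition 2: common = {DirID, Year}, closure = {DirID, Year, DName} → lossy.
Decomposition 3: common = {DirID, Title}, closure = {DirID, Year, Title, DName} → lossless.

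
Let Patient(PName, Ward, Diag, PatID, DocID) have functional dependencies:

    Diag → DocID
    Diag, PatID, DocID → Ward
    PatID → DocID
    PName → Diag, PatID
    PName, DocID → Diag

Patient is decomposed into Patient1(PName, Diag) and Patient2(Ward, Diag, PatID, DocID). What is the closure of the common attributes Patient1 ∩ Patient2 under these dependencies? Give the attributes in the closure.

Patient1 ∩ Patient2 = {Diag}.
Diag → DocID applies, adding DocID
Closure: {Diag, DocID}.

Diag, DocID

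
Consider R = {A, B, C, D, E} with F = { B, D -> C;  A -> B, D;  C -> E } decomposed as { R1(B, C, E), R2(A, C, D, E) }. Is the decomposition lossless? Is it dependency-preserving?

Lossless test: (C, E)⁺ = {C, E}, which is a superkey of neither fragment — lossy.
Dependency preservation: the restricted closure of {B, D} across the fragments never reaches {C}, so B, D → C cannot be enforced without a join — not preserved.

lossy and not dependency-preserving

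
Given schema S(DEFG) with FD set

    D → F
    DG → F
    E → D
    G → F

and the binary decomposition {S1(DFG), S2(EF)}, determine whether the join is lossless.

No

Common attributes: S1 ∩ S2 = {F}.
No dependency enlarges {F}, so (F)⁺ = {F}.
The closure contains neither all of S1 = {DFG} nor all of S2 = {EF}, so the common attributes are not a superkey of either fragment. The join is lossy.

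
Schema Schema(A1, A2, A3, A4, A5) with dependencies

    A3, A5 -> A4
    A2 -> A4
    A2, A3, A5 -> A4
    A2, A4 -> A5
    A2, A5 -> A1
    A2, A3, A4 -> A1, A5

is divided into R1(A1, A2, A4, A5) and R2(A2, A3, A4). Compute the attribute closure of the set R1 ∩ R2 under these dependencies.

R1 ∩ R2 = {A2, A4}.
A2, A4 → A5 applies, adding A5
A2, A5 → A1 applies, adding A1
Closure: {A1, A2, A4, A5}.

A1, A2, A4, A5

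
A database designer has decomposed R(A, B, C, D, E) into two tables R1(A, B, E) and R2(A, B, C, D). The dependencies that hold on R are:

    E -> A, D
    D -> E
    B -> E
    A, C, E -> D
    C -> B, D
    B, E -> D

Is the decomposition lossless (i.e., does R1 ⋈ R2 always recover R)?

Common attributes: R1 ∩ R2 = {A, B}.
Closure of {A, B}: B → E applies, adding E; B, E → D applies, adding D. So (A, B)⁺ = {A, B, D, E}.
This closure contains every attribute of R1, so R1 ∩ R2 → R1. The join is lossless.

Yes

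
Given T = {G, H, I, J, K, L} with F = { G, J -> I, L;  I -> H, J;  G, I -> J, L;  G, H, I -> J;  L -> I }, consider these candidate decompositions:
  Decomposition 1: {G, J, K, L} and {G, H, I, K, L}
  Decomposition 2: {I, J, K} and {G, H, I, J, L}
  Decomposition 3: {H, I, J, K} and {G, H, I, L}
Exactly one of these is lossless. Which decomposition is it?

Decomposition 1: common = {G, K, L}, closure = {G, H, I, J, K, L} → lossless.
Decomposition 2: common = {I, J}, closure = {H, I, J} → lossy.
Decomposition 3: common = {H, I}, closure = {H, I, J} → lossy.

Decomposition 1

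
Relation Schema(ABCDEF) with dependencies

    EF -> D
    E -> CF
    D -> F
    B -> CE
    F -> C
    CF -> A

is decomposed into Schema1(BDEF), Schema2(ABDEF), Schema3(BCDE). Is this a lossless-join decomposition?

Chase test. Columns are ABCDEF; row i has aⱼ where attribute j ∈ Schemai, else bᵢⱼ.
Initial tableau (one row per fragment):
  row 1: b11 a2 b13 a4 a5 a6
  row 2: a1 a2 b23 a4 a5 a6
  row 3: b31 a2 a3 a4 a5 b36
Rows 1 and 2 agree on E; apply E→CF and equate their CF entries.
Rows 1 and 3 agree on E; apply E→CF and equate their CF entries.
Rows 1 and 2 agree on CF; apply CF→A and equate their A entries.
Rows 1 and 3 agree on CF; apply CF→A and equate their A entries.
Row 1 is now all distinguished symbols — the join is lossless.

Yes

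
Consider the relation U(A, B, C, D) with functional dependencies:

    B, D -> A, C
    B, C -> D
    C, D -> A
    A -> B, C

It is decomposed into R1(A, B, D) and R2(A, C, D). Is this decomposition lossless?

Common attributes: R1 ∩ R2 = {A, D}.
Closure of {A, D}: A → B, C applies, adding B, C. So (A, D)⁺ = {A, B, C, D}.
This closure contains every attribute of R1, so R1 ∩ R2 → R1. The join is lossless.

Yes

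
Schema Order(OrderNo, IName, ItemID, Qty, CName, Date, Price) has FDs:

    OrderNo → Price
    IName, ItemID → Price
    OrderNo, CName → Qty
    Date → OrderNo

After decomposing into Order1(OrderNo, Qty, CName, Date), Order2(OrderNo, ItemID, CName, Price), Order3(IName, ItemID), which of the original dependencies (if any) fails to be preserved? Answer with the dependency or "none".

IName, ItemID → Price

Check IName, ItemID → Price: no single fragment contains all of {IName, ItemID, Price}, and the restricted closure of {IName, ItemID} across the fragments never reaches {Price}.
OrderNo → Price is preserved.
OrderNo, CName → Qty is preserved.
Date → OrderNo is preserved.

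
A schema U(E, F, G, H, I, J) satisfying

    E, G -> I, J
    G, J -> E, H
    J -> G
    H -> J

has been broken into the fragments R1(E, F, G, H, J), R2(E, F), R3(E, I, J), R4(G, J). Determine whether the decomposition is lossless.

Yes

Chase test. Columns are E, F, G, H, I, J; row i has aⱼ where attribute j ∈ Ri, else bᵢⱼ.
Initial tableau (one row per fragment):
  row 1: a1 a2 a3 a4 b15 a6
  row 2: a1 a2 b23 b24 b25 b26
  row 3: a1 b32 b33 b34 a5 a6
  row 4: b41 b42 a3 b44 b45 a6
Rows 1 and 4 agree on G, J; apply G, J→E, H and equate their E, H entries.
Rows 1 and 3 agree on J; apply J→G and equate their G entries.
Rows 1 and 3 agree on E, G; apply E, G→I, J and equate their I, J entries.
Rows 1 and 4 agree on E, G; apply E, G→I, J and equate their I, J entries.
Rows 1 and 3 agree on G, J; apply G, J→E, H and equate their E, H entries.
Row 1 is now all distinguished symbols — the join is lossless.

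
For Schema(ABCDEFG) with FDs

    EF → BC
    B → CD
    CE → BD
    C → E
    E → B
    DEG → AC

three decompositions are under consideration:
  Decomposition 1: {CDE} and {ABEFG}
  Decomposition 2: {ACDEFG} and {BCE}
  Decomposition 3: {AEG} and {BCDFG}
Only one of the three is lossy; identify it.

Decomposition 1: common = {E}, closure = {BCDE} → lossless.
Decomposition 2: common = {CE}, closure = {BCDE} → lossless.
Decomposition 3: common = {G}, closure = {G} → lossy.

Decomposition 3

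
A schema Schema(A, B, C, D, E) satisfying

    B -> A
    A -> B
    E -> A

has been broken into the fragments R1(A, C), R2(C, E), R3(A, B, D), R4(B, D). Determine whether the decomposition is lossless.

Chase test. Columns are A, B, C, D, E; row i has aⱼ where attribute j ∈ Ri, else bᵢⱼ.
Initial tableau (one row per fragment):
  row 1: a1 b12 a3 b14 b15
  row 2: b21 b22 a3 b24 a5
  row 3: a1 a2 b33 a4 b35
  row 4: b41 a2 b43 a4 b45
Rows 3 and 4 agree on B; apply B→A and equate their A entries.
Rows 1 and 3 agree on A; apply A→B and equate their B entries.
No row becomes fully distinguished — the join is lossy.

No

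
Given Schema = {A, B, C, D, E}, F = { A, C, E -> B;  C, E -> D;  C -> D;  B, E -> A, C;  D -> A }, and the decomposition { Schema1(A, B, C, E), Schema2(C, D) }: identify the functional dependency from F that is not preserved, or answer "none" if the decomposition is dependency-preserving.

Check D → A: no single fragment contains all of {A, D}, and the restricted closure of {D} across the fragments never reaches {A}.
A, C, E → B is preserved.
C, E → D is preserved.
C → D is preserved.
B, E → A, C is preserved.

D -> A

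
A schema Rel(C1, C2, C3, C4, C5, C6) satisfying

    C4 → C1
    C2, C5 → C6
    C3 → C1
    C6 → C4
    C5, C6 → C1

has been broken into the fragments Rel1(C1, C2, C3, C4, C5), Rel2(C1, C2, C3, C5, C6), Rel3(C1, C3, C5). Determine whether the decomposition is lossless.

Yes

Chase test. Columns are C1, C2, C3, C4, C5, C6; row i has aⱼ where attribute j ∈ Reli, else bᵢⱼ.
Initial tableau (one row per fragment):
  row 1: a1 a2 a3 a4 a5 b16
  row 2: a1 a2 a3 b24 a5 a6
  row 3: a1 b32 a3 b34 a5 b36
Rows 1 and 2 agree on C2, C5; apply C2, C5→C6 and equate their C6 entries.
Rows 1 and 2 agree on C6; apply C6→C4 and equate their C4 entries.
Row 1 is now all distinguished symbols — the join is lossless.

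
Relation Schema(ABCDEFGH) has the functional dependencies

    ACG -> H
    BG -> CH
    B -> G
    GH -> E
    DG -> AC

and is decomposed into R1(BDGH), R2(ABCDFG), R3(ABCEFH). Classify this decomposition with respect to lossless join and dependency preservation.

lossless but not dependency-preserving

Lossless test (chase): Rows 1 and 2 agree on BG; apply BG→CH and equate their CH entries. Rows 1 and 3 agree on B; apply B→G and equate their G entries. Rows 1 and 2 agree on GH; apply GH→E and equate their E entries. Rows 1 and 3 agree on GH; apply GH→E and equate their E entries. Rows 1 and 2 agree on DG; apply DG→AC and equate their AC entries. Row 2 is now all distinguished symbols — the join is lossless.
Dependency preservation: the restricted closure of {ACG} across the fragments never reaches {H}, so ACG → H cannot be enforced without a join — not preserved.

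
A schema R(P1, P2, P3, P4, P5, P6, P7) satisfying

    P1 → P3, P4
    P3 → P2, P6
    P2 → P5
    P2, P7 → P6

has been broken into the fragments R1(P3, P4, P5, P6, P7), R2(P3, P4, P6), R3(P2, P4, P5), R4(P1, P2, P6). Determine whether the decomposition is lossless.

No

Chase test. Columns are P1, P2, P3, P4, P5, P6, P7; row i has aⱼ where attribute j ∈ Ri, else bᵢⱼ.
Initial tableau (one row per fragment):
  row 1: b11 b12 a3 a4 a5 a6 a7
  row 2: b21 b22 a3 a4 b25 a6 b27
  row 3: b31 a2 b33 a4 a5 b36 b37
  row 4: a1 a2 b43 b44 b45 a6 b47
Rows 1 and 2 agree on P3; apply P3→P2, P6 and equate their P2, P6 entries.
Rows 1 and 2 agree on P2; apply P2→P5 and equate their P5 entries.
Rows 3 and 4 agree on P2; apply P2→P5 and equate their P5 entries.
No row becomes fully distinguished — the join is lossy.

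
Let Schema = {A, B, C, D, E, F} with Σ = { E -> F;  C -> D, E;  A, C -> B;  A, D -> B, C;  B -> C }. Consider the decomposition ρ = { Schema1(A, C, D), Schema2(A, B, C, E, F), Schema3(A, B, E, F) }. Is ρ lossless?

Chase test. Columns are A, B, C, D, E, F; row i has aⱼ where attribute j ∈ Schemai, else bᵢⱼ.
Initial tableau (one row per fragment):
  row 1: a1 b12 a3 a4 b15 b16
  row 2: a1 a2 a3 b24 a5 a6
  row 3: a1 a2 b33 b34 a5 a6
Rows 1 and 2 agree on C; apply C→D, E and equate their D, E entries.
Rows 1 and 2 agree on A, C; apply A, C→B and equate their B entries.
Rows 1 and 3 agree on B; apply B→C and equate their C entries.
Rows 1 and 2 agree on E; apply E→F and equate their F entries.
Rows 1 and 3 agree on C; apply C→D, E and equate their D, E entries.
Row 1 is now all distinguished symbols — the join is lossless.

Yes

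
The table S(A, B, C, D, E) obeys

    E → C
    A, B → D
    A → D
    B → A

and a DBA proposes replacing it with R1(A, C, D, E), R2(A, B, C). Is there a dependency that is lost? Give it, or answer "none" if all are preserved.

E → C lies within R1.
A, B → D: restricted closure across fragments reaches D.
A → D lies within R1.
B → A lies within R2.
Every dependency is enforceable on the fragments, so the decomposition is dependency-preserving.

none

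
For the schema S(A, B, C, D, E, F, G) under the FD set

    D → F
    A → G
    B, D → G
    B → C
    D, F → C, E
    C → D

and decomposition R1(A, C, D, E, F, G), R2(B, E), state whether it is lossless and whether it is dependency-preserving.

Lossless test: (E)⁺ = {E}, which is a superkey of neither fragment — lossy.
Dependency preservation: the restricted closure of {B, D} across the fragments never reaches {G}, so B, D → G cannot be enforced without a join — not preserved.

lossy and not dependency-preserving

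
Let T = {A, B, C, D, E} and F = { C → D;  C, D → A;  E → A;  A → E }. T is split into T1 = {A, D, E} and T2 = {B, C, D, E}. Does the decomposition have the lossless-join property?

Yes

Common attributes: T1 ∩ T2 = {D, E}.
Closure of {D, E}: E → A applies, adding A. So (D, E)⁺ = {A, D, E}.
This closure contains every attribute of T1, so T1 ∩ T2 → T1. The join is lossless.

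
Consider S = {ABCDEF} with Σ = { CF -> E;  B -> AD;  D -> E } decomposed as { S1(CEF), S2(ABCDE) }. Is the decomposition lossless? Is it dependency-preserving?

Lossless test: (CE)⁺ = {CE}, which is a superkey of neither fragment — lossy.
Dependency preservation: every FD's attributes lie within a single fragment, so each can be enforced locally — preserved.

lossy but dependency-preserving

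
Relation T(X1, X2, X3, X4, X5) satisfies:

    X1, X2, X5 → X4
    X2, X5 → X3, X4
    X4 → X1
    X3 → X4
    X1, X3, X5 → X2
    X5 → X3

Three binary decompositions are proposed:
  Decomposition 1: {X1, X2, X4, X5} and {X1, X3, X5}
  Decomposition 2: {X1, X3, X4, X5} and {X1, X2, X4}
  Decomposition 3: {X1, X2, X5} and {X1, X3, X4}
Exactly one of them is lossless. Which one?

Decomposition 1

Decomposition 1: common = {X1, X5}, closure = {X1, X2, X3, X4, X5} → lossless.
Decomposition 2: common = {X1, X4}, closure = {X1, X4} → lossy.
Decomposition 3: common = {X1}, closure = {X1} → lossy.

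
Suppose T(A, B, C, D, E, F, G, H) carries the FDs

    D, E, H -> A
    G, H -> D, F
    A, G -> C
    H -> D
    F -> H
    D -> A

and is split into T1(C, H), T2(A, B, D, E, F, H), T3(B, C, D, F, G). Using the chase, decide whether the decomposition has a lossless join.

Chase test. Columns are A, B, C, D, E, F, G, H; row i has aⱼ where attribute j ∈ Ti, else bᵢⱼ.
Initial tableau (one row per fragment):
  row 1: b11 b12 a3 b14 b15 b16 b17 a8
  row 2: a1 a2 b23 a4 a5 a6 b27 a8
  row 3: b31 a2 a3 a4 b35 a6 a7 b38
Rows 1 and 2 agree on H; apply H→D and equate their D entries.
Rows 2 and 3 agree on F; apply F→H and equate their H entries.
Rows 1 and 2 agree on D; apply D→A and equate their A entries.
Rows 1 and 3 agree on D; apply D→A and equate their A entries.
No row becomes fully distinguished — the join is lossy.

No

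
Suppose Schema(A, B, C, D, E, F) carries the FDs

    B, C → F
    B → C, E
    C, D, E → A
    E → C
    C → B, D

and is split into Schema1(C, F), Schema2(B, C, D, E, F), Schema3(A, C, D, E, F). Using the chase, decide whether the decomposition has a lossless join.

Chase test. Columns are A, B, C, D, E, F; row i has aⱼ where attribute j ∈ Schemai, else bᵢⱼ.
Initial tableau (one row per fragment):
  row 1: b11 b12 a3 b14 b15 a6
  row 2: b21 a2 a3 a4 a5 a6
  row 3: a1 b32 a3 a4 a5 a6
Rows 2 and 3 agree on C, D, E; apply C, D, E→A and equate their A entries.
Rows 1 and 2 agree on C; apply C→B, D and equate their B, D entries.
Rows 1 and 3 agree on C; apply C→B, D and equate their B, D entries.
Rows 1 and 2 agree on B; apply B→C, E and equate their C, E entries.
Rows 1 and 2 agree on C, D, E; apply C, D, E→A and equate their A entries.
Row 1 is now all distinguished symbols — the join is lossless.

Yes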